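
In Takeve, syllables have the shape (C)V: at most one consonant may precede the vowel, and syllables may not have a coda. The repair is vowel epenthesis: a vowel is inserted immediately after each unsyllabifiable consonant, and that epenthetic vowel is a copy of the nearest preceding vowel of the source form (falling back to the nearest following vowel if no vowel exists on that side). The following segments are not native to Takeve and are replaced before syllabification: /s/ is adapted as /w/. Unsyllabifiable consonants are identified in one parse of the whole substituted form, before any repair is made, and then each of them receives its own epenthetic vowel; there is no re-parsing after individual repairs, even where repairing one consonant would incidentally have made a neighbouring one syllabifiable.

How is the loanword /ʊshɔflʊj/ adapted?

Substitution: /s/ → /w/, giving /ʊwhɔflʊj/.
The consonants /w/, /f/, /j/ cannot be parsed into a legal (C)V syllable (no codas are permitted; onsets are limited to one consonant).
Inserting the epenthetic vowel yields /w/ → /wʊ/, /f/ → /fɔ/, /j/ → /jʊ/.

ʊwʊhɔfɔlʊjʊ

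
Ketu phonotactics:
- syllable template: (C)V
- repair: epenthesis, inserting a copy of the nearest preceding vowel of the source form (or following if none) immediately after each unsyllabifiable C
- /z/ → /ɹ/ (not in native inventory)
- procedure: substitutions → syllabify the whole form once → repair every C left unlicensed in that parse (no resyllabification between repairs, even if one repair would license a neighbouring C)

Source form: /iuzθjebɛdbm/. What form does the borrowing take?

Substitution: /z/ → /ɹ/, giving /iuɹθjebɛdbm/.
Syllabifying with onset maximization leaves /ɹ/, /θ/, /d/, /b/, /m/ stranded (no codas are permitted; onsets are limited to one consonant).
Each unlicensed consonant becomes the onset of a new syllable: /ɹ/ → /ɹu/, /θ/ → /θu/, /d/ → /dɛ/, /b/ → /bɛ/, /m/ → /mɛ/.

iuɹuθujebɛdɛbɛmɛ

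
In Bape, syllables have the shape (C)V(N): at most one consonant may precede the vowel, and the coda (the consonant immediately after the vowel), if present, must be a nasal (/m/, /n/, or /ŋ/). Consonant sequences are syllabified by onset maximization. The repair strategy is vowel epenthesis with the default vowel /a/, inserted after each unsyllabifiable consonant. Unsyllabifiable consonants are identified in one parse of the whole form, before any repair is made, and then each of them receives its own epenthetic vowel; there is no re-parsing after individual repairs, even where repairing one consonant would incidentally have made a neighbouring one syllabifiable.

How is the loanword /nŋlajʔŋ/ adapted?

The consonants /n/, /ŋ/, /j/, /ʔ/, /ŋ/ cannot be parsed into a legal (C)V(N) syllable (only a nasal (/m/, /n/, or /ŋ/) is licensed in coda position; onsets are limited to one consonant).
Each unlicensed consonant becomes the onset of a new syllable: /n/ → /na/, /ŋ/ → /ŋa/, /j/ → /ja/, /ʔ/ → /ʔa/, /ŋ/ → /ŋa/.

naŋalajaʔaŋa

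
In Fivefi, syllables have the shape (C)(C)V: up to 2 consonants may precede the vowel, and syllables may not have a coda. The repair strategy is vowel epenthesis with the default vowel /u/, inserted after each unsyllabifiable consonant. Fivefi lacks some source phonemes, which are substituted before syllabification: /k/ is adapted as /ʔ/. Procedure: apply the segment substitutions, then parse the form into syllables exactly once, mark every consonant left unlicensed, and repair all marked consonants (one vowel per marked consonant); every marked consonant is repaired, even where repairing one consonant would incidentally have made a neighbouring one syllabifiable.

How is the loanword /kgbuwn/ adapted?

ʔugbuwunu

Substitution: /k/ → /ʔ/, giving /ʔgbuwn/.
Syllabifying with onset maximization leaves /ʔ/, /w/, /n/ stranded (no codas are permitted; onsets may contain at most 2 consonants).
Each unlicensed consonant becomes the onset of a new syllable: /ʔ/ → /ʔu/, /w/ → /wu/, /n/ → /nu/.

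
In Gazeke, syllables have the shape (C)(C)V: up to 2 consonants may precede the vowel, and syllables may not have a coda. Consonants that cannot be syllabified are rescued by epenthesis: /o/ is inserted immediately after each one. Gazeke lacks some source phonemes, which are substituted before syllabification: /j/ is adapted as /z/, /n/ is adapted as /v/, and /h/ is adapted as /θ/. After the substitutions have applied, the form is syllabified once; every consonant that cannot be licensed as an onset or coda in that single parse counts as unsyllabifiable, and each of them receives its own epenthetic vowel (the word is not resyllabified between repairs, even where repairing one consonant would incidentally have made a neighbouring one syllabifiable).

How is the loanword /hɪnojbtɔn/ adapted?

Substitution: /h/ → /θ/, /n/ → /v/, /j/ → /z/, giving /θɪvozbtɔv/.
The consonants /z/, /v/ cannot be parsed into a legal (C)(C)V syllable (no codas are permitted; onsets may contain at most 2 consonants).
Epenthesis after each stranded consonant: /z/ → /zo/, /v/ → /vo/.

θɪvozobtɔvo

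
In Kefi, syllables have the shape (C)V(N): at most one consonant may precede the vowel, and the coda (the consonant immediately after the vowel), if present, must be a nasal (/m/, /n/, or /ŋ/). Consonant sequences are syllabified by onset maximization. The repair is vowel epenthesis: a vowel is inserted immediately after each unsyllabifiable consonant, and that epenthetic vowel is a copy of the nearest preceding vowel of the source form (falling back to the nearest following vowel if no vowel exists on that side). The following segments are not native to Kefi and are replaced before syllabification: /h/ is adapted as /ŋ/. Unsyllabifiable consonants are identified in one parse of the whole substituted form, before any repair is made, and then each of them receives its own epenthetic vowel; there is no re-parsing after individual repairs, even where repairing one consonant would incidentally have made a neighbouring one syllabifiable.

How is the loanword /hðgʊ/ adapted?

Substitution: /h/ → /ŋ/, giving /ŋðgʊ/.
The consonants /ŋ/, /ð/ cannot be parsed into a legal (C)V(N) syllable (only a nasal (/m/, /n/, or /ŋ/) is licensed in coda position; onsets are limited to one consonant).
Inserting the epenthetic vowel yields /ŋ/ → /ŋʊ/, /ð/ → /ðʊ/.

ŋʊðʊgʊ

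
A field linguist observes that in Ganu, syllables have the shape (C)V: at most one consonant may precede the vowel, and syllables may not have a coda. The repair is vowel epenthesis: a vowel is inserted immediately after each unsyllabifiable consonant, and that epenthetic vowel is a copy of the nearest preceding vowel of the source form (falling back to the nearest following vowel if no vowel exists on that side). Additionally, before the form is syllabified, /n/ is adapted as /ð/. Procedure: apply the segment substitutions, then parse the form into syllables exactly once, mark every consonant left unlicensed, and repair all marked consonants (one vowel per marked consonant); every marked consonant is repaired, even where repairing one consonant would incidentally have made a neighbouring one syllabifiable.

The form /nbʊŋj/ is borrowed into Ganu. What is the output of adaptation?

Substitution: /n/ → /ð/, giving /ðbʊŋj/.
The consonants /ð/, /ŋ/, /j/ cannot be parsed into a legal (C)V syllable (no codas are permitted; onsets are limited to one consonant).
Inserting the epenthetic vowel yields /ð/ → /ðʊ/, /ŋ/ → /ŋʊ/, /j/ → /jʊ/.

ðʊbʊŋʊjʊ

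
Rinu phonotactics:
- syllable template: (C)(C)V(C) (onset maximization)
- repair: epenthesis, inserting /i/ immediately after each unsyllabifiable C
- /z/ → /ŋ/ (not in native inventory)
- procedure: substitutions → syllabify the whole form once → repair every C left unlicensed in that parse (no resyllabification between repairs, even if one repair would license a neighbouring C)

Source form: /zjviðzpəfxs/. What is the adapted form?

ŋijviðŋpəfxisi

Substitution: /z/ → /ŋ/, giving /ŋjviðŋpəfxs/.
Syllabifying with onset maximization leaves /ŋ/, /x/, /s/ stranded (at most one coda consonant is licensed; onsets may contain at most 2 consonants).
Each unlicensed consonant becomes the onset of a new syllable: /ŋ/ → /ŋi/, /x/ → /xi/, /s/ → /si/.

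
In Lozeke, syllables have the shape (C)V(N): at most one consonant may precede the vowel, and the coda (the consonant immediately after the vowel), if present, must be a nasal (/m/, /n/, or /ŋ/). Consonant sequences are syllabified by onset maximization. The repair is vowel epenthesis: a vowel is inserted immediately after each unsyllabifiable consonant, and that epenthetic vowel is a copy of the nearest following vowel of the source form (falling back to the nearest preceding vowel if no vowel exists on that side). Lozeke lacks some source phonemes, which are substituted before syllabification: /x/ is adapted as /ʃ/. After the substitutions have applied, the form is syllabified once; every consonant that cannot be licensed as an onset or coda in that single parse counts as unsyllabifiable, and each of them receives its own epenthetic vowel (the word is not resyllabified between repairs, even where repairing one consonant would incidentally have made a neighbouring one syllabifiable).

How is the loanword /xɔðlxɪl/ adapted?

Substitution: /x/ → /ʃ/, giving /ʃɔðlʃɪl/.
Under (C)V(N), the unsyllabifiable consonants are /ð/, /l/, /l/ (only a nasal (/m/, /n/, or /ŋ/) is licensed in coda position; onsets are limited to one consonant).
Each unlicensed consonant becomes the onset of a new syllable: /ð/ → /ðɪ/, /l/ → /lɪ/, /l/ → /lɪ/.

ʃɔðɪlɪʃɪlɪ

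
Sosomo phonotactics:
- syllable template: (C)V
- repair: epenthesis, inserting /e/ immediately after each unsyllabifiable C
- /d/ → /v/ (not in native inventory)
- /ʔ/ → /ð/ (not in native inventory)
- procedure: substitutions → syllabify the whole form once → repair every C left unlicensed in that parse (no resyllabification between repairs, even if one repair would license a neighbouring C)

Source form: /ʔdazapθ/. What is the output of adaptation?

ðevazapeθe

Substitution: /ʔ/ → /ð/, /d/ → /v/, giving /ðvazapθ/.
Syllabifying with onset maximization leaves /ð/, /p/, /θ/ stranded (no codas are permitted; onsets are limited to one consonant).
Epenthesis after each stranded consonant: /ð/ → /ðe/, /p/ → /pe/, /θ/ → /θe/.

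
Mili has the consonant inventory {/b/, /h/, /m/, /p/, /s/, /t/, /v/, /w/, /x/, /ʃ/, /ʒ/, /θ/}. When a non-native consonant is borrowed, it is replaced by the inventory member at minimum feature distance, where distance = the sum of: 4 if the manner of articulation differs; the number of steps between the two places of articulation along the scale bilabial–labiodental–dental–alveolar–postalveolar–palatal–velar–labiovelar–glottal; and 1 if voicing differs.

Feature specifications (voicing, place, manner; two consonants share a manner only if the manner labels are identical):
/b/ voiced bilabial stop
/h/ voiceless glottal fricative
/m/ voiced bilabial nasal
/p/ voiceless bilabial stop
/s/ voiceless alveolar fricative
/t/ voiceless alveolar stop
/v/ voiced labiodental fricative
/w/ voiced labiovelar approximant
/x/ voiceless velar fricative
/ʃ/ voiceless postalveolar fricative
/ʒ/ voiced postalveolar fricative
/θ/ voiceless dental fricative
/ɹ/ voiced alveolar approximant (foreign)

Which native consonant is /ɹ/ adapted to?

/w/ is closest: same manner (approximant), place distance 4 (alveolar→labiovelar), same voicing; total 4. Next closest is /s/ at distance 5.

w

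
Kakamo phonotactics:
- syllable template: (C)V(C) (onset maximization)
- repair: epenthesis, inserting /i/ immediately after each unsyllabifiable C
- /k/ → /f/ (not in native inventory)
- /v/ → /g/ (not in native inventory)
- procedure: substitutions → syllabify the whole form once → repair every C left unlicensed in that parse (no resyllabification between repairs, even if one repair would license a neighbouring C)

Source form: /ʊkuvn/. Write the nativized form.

ʊfugni

Substitution: /k/ → /f/, /v/ → /g/, giving /ʊfugn/.
Under (C)V(C), the unsyllabifiable consonants are /n/ (at most one coda consonant is licensed; onsets are limited to one consonant).
Inserting the epenthetic vowel yields /n/ → /ni/.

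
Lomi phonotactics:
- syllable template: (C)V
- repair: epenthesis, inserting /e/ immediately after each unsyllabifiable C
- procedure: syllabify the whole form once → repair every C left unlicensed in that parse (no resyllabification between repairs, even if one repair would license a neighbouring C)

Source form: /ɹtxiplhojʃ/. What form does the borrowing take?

ɹetexipelehojeʃe

The consonants /ɹ/, /t/, /p/, /l/, /j/, /ʃ/ cannot be parsed into a legal (C)V syllable (no codas are permitted; onsets are limited to one consonant).
Each unlicensed consonant becomes the onset of a new syllable: /ɹ/ → /ɹe/, /t/ → /te/, /p/ → /pe/, /l/ → /le/, /j/ → /je/, /ʃ/ → /ʃe/.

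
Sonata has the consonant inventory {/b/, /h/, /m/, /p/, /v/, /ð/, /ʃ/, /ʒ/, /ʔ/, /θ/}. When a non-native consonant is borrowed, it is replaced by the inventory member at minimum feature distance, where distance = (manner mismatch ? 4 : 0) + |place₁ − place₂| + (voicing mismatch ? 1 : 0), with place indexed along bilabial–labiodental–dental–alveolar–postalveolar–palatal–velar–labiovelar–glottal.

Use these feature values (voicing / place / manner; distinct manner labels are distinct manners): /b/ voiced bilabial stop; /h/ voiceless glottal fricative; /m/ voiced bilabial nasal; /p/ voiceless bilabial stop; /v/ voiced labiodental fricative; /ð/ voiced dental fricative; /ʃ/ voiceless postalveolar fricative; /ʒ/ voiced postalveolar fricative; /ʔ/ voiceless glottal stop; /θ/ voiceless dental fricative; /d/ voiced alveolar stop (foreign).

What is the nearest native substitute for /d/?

/b/ is closest: same manner (stop), place distance 3 (alveolar→bilabial), same voicing; total 3. Next closest is /p/ at distance 4.

b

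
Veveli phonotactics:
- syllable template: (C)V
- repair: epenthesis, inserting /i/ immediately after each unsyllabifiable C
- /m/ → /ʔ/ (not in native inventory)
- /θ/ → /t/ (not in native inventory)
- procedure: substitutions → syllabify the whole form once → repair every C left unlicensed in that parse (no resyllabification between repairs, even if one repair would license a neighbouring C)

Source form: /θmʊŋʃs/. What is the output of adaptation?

tiʔʊŋiʃisi

Substitution: /θ/ → /t/, /m/ → /ʔ/, giving /tʔʊŋʃs/.
Under (C)V, the unsyllabifiable consonants are /t/, /ŋ/, /ʃ/, /s/ (no codas are permitted; onsets are limited to one consonant).
Each unlicensed consonant becomes the onset of a new syllable: /t/ → /ti/, /ŋ/ → /ŋi/, /ʃ/ → /ʃi/, /s/ → /si/.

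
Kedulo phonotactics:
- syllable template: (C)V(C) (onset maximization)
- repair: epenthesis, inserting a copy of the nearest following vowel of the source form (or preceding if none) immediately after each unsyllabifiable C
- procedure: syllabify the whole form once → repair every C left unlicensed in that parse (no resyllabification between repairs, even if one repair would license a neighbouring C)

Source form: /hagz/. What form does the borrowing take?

Under (C)V(C), the unsyllabifiable consonants are /z/ (at most one coda consonant is licensed; onsets are limited to one consonant).
Epenthesis after each stranded consonant: /z/ → /za/.

hagza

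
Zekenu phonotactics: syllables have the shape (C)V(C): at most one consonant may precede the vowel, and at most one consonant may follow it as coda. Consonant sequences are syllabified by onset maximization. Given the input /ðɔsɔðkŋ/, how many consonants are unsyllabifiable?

2

Syllabifying with onset maximization leaves /k/, /ŋ/ stranded (at most one coda consonant is licensed; onsets are limited to one consonant).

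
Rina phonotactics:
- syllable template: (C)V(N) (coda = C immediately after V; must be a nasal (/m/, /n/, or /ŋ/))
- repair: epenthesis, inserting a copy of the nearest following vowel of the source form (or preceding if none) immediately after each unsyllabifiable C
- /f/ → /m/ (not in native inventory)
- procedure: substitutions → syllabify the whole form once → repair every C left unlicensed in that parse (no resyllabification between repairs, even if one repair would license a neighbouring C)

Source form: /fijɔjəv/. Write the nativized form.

mijɔjəvə

Substitution: /f/ → /m/, giving /mijɔjəv/.
Syllabifying with onset maximization leaves /v/ stranded (only a nasal (/m/, /n/, or /ŋ/) is licensed in coda position; onsets are limited to one consonant).
Epenthesis after each stranded consonant: /v/ → /və/.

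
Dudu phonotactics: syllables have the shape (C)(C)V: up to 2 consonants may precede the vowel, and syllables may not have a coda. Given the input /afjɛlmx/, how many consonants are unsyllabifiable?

3

Under (C)(C)V, the unsyllabifiable consonants are /l/, /m/, /x/ (no codas are permitted; onsets may contain at most 2 consonants).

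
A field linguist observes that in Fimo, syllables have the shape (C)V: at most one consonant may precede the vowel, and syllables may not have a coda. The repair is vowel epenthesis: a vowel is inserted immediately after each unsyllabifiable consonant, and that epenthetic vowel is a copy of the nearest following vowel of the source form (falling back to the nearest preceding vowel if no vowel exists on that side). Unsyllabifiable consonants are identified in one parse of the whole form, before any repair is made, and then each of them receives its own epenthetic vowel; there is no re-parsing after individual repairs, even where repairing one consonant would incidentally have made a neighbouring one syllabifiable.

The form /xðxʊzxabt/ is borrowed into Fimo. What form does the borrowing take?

Syllabifying with onset maximization leaves /x/, /ð/, /z/, /b/, /t/ stranded (no codas are permitted; onsets are limited to one consonant).
Epenthesis after each stranded consonant: /x/ → /xʊ/, /ð/ → /ðʊ/, /z/ → /za/, /b/ → /ba/, /t/ → /ta/.

xʊðʊxʊzaxabata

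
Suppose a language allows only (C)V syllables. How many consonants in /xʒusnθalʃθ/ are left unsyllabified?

6

The consonants /x/, /s/, /n/, /l/, /ʃ/, /θ/ cannot be parsed into a legal (C)V syllable (no codas are permitted; onsets are limited to one consonant).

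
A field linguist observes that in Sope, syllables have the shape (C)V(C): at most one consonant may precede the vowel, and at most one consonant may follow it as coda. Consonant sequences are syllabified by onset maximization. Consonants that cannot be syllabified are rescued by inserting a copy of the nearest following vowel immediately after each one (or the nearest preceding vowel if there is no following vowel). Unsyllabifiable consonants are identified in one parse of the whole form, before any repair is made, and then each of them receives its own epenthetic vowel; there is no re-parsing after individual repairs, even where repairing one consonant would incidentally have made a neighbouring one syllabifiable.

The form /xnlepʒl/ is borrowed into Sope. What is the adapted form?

xenelepʒele

Syllabifying with onset maximization leaves /x/, /n/, /ʒ/, /l/ stranded (at most one coda consonant is licensed; onsets are limited to one consonant).
Epenthesis after each stranded consonant: /x/ → /xe/, /n/ → /ne/, /ʒ/ → /ʒe/, /l/ → /le/.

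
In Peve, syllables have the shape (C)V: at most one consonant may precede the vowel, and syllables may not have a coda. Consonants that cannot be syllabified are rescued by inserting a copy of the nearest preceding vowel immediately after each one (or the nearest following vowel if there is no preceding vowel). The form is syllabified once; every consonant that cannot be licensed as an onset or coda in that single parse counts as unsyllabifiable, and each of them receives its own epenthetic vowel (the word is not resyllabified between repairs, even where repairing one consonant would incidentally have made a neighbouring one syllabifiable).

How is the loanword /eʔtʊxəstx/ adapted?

eʔetʊxəsətəxə

Under (C)V, the unsyllabifiable consonants are /ʔ/, /s/, /t/, /x/ (no codas are permitted; onsets are limited to one consonant).
Epenthesis after each stranded consonant: /ʔ/ → /ʔe/, /s/ → /sə/, /t/ → /tə/, /x/ → /xə/.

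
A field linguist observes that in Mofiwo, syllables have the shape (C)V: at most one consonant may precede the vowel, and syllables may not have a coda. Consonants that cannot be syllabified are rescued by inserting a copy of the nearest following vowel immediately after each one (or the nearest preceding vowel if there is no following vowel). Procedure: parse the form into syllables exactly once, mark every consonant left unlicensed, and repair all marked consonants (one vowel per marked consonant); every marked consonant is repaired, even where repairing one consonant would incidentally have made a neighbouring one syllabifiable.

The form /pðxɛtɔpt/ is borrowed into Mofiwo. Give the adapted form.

pɛðɛxɛtɔpɔtɔ

Under (C)V, the unsyllabifiable consonants are /p/, /ð/, /p/, /t/ (no codas are permitted; onsets are limited to one consonant).
Inserting the epenthetic vowel yields /p/ → /pɛ/, /ð/ → /ðɛ/, /p/ → /pɔ/, /t/ → /tɔ/.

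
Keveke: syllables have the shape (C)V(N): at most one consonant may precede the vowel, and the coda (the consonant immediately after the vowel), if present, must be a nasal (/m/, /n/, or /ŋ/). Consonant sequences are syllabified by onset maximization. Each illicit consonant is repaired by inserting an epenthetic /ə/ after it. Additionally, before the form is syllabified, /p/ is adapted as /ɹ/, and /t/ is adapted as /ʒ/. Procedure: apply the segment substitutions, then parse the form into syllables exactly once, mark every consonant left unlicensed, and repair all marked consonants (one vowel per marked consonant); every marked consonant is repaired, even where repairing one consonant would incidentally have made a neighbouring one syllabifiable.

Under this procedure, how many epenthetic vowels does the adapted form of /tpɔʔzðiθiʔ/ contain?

4

After substitution the input is /ʒɹɔʔzðiθiʔ/.
The unsyllabifiable consonants are /ʒ/, /ʔ/, /z/, /ʔ/; each receives one epenthetic vowel.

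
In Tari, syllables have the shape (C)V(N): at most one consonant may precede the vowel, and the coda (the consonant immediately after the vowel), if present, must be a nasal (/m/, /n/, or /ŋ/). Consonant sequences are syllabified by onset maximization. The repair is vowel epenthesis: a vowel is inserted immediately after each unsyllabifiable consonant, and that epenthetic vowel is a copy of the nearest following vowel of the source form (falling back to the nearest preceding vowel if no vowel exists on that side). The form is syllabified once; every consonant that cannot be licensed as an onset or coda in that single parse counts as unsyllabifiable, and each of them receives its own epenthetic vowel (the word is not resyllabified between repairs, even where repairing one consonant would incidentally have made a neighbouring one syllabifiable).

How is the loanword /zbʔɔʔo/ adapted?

zɔbɔʔɔʔo

The consonants /z/, /b/ cannot be parsed into a legal (C)V(N) syllable (only a nasal (/m/, /n/, or /ŋ/) is licensed in coda position; onsets are limited to one consonant).
Inserting the epenthetic vowel yields /z/ → /zɔ/, /b/ → /bɔ/.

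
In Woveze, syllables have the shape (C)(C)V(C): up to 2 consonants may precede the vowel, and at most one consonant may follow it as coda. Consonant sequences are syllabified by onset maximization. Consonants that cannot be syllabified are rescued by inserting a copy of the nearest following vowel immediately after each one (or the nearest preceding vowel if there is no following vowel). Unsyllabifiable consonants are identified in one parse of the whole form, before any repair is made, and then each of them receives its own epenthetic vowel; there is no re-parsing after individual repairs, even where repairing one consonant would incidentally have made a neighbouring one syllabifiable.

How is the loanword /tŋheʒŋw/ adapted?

teŋheʒŋewe

The consonants /t/, /ŋ/, /w/ cannot be parsed into a legal (C)(C)V(C) syllable (at most one coda consonant is licensed; onsets may contain at most 2 consonants).
Inserting the epenthetic vowel yields /t/ → /te/, /ŋ/ → /ŋe/, /w/ → /we/.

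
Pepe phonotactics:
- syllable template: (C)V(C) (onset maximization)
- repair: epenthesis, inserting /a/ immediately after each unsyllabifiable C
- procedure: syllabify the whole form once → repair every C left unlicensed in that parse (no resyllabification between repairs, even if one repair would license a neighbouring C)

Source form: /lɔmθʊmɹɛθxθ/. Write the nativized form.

Under (C)V(C), the unsyllabifiable consonants are /x/, /θ/ (at most one coda consonant is licensed; onsets are limited to one consonant).
Each unlicensed consonant becomes the onset of a new syllable: /x/ → /xa/, /θ/ → /θa/.

lɔmθʊmɹɛθxaθa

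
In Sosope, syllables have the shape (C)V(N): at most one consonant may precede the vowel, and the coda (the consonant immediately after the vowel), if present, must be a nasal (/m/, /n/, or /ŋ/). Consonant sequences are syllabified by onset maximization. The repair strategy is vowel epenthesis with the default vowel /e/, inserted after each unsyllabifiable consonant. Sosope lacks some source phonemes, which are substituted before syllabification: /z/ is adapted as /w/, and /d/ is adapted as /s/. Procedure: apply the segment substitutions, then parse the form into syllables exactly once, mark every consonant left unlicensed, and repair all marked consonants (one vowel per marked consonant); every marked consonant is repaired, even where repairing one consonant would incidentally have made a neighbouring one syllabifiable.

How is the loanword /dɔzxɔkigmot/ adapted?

Substitution: /d/ → /s/, /z/ → /w/, giving /sɔwxɔkigmot/.
Syllabifying with onset maximization leaves /w/, /g/, /t/ stranded (only a nasal (/m/, /n/, or /ŋ/) is licensed in coda position; onsets are limited to one consonant).
Each unlicensed consonant becomes the onset of a new syllable: /w/ → /we/, /g/ → /ge/, /t/ → /te/.

sɔwexɔkigemote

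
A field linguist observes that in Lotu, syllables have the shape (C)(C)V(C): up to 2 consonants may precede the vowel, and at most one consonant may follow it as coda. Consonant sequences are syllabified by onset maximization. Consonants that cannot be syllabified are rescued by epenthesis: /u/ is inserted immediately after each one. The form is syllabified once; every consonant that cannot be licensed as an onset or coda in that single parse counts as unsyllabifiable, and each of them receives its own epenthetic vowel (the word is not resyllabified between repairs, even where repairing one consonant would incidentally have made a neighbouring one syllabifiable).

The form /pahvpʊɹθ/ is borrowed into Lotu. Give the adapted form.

pahvpʊɹθu

Syllabifying with onset maximization leaves /θ/ stranded (at most one coda consonant is licensed; onsets may contain at most 2 consonants).
Epenthesis after each stranded consonant: /θ/ → /θu/.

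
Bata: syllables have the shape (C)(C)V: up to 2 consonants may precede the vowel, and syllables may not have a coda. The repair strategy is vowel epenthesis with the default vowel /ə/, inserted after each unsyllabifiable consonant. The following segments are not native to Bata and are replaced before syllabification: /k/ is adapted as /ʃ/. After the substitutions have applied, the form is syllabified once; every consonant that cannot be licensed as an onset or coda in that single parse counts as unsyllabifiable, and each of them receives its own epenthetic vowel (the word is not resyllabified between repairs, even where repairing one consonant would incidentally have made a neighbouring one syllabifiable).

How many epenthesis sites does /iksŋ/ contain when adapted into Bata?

After substitution the input is /iʃsŋ/.
The unsyllabifiable consonants are /ʃ/, /s/, /ŋ/; each receives one epenthetic vowel.

3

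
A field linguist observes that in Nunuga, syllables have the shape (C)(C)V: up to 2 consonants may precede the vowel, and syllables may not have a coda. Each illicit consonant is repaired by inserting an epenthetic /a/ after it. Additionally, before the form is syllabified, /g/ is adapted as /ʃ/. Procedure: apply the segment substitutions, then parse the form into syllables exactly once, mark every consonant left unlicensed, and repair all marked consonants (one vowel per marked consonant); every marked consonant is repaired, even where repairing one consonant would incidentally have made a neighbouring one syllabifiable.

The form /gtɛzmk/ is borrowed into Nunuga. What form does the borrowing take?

Substitution: /g/ → /ʃ/, giving /ʃtɛzmk/.
Syllabifying with onset maximization leaves /z/, /m/, /k/ stranded (no codas are permitted; onsets may contain at most 2 consonants).
Epenthesis after each stranded consonant: /z/ → /za/, /m/ → /ma/, /k/ → /ka/.

ʃtɛzamaka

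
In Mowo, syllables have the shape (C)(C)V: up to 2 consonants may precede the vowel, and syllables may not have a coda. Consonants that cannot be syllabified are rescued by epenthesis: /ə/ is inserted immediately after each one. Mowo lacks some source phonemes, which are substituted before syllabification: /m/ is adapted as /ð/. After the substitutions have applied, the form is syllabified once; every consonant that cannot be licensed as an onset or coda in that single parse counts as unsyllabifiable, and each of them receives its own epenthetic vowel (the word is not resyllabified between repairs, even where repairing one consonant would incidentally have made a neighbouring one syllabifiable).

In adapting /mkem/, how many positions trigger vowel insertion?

After substitution the input is /ðkeð/.
The unsyllabifiable consonants are /ð/; each receives one epenthetic vowel.

1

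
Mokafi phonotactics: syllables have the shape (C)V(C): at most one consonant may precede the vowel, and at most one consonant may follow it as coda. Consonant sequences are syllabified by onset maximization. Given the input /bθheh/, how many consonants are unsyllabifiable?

2

The consonants /b/, /θ/ cannot be parsed into a legal (C)V(C) syllable (at most one coda consonant is licensed; onsets are limited to one consonant).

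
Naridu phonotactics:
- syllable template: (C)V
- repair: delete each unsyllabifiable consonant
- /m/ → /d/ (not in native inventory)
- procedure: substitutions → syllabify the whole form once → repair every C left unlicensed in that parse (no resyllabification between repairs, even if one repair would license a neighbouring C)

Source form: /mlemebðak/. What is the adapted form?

Substitution: /m/ → /d/, giving /dledebðak/.
Syllabifying with onset maximization leaves /d/, /b/, /k/ stranded (no codas are permitted; onsets are limited to one consonant).
Deleting the stranded consonants removes /d/, /b/, /k/.

ledeða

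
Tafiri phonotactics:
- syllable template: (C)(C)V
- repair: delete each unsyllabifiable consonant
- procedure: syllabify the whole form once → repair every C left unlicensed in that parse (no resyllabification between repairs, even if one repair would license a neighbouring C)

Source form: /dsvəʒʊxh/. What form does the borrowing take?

svəʒʊ

The consonants /d/, /x/, /h/ cannot be parsed into a legal (C)(C)V syllable (no codas are permitted; onsets may contain at most 2 consonants).
Deleting the stranded consonants removes /d/, /x/, /h/.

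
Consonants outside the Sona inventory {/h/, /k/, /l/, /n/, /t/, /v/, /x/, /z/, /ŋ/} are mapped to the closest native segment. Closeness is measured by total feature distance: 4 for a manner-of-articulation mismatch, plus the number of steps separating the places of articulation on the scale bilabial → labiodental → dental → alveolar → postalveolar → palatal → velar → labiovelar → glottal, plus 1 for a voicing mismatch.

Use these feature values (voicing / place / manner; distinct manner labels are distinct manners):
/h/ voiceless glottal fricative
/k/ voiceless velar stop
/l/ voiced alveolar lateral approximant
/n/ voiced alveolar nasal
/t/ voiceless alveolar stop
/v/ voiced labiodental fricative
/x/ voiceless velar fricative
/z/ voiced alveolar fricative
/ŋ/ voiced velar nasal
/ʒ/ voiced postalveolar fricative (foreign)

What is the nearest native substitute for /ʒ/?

/z/ is closest: same manner (fricative), place distance 1 (postalveolar→alveolar), same voicing; total 1. Next closest is /v/ at distance 3.

z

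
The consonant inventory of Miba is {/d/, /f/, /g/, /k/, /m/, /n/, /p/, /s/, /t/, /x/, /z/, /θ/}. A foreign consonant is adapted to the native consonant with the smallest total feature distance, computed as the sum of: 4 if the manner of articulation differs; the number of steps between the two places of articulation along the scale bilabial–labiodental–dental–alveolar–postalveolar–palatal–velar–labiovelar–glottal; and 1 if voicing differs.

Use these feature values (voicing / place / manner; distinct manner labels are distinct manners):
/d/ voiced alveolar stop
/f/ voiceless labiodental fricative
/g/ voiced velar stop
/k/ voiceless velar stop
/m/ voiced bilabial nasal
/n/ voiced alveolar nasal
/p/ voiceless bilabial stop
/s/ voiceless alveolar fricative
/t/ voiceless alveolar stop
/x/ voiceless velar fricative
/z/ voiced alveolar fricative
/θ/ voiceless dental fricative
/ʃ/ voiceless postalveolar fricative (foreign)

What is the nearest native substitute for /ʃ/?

s

/s/ is closest: same manner (fricative), place distance 1 (postalveolar→alveolar), same voicing; total 1. Next closest is /x/ at distance 2.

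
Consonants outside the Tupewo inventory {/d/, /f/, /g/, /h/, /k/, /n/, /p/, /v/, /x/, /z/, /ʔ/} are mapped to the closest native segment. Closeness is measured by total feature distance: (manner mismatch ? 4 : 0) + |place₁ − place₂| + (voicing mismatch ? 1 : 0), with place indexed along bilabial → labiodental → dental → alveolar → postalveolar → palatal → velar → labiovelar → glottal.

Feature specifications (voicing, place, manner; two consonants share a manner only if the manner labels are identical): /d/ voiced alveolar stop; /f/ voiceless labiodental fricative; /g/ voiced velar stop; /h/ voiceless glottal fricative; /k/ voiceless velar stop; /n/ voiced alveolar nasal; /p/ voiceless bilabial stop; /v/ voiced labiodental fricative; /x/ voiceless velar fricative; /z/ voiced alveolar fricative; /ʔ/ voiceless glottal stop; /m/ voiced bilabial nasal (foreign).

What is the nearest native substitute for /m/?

n

/n/ is closest: same manner (nasal), place distance 3 (bilabial→alveolar), same voicing; total 3. Next closest is /p/ at distance 5.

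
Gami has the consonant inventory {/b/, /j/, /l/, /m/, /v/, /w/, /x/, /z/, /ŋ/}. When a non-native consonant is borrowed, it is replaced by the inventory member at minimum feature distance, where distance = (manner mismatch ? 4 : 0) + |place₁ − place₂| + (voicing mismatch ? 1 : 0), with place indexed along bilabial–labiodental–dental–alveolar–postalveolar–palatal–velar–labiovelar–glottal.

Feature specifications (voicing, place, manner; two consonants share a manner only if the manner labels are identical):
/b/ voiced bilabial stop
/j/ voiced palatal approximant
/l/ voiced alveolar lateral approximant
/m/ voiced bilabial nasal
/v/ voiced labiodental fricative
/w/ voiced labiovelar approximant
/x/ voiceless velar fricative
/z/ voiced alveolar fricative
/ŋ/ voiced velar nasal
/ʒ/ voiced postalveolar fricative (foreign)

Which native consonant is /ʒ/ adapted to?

z

/z/ is closest: same manner (fricative), place distance 1 (postalveolar→alveolar), same voicing; total 1. Next closest is /v/ at distance 3.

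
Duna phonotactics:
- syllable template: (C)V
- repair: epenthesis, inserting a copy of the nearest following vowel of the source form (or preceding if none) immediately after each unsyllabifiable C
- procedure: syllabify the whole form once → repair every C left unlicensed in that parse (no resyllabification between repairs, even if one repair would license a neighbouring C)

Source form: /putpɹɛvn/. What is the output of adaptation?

putɛpɛɹɛvɛnɛ

Syllabifying with onset maximization leaves /t/, /p/, /v/, /n/ stranded (no codas are permitted; onsets are limited to one consonant).
Each unlicensed consonant becomes the onset of a new syllable: /t/ → /tɛ/, /p/ → /pɛ/, /v/ → /vɛ/, /n/ → /nɛ/.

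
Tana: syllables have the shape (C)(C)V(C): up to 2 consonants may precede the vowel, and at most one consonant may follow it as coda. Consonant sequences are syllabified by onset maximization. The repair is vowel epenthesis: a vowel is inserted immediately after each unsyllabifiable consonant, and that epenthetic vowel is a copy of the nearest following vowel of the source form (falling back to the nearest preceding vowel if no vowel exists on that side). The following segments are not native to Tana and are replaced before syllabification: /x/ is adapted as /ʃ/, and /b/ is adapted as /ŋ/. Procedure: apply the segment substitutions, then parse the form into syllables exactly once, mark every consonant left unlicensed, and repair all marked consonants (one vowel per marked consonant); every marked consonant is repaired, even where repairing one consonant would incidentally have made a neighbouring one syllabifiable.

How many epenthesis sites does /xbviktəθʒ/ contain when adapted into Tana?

After substitution the input is /ʃŋviktəθʒ/.
The unsyllabifiable consonants are /ʃ/, /ʒ/; each receives one epenthetic vowel.

2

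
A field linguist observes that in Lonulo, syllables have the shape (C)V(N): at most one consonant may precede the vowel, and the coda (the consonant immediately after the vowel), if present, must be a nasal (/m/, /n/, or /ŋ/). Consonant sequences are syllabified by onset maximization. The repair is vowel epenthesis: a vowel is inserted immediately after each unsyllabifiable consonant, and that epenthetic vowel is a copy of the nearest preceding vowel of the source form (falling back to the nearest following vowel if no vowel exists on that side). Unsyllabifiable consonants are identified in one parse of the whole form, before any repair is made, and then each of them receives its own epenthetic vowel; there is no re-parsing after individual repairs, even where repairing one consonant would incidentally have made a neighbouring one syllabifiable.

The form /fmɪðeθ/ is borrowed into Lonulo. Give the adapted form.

fɪmɪðeθe

Syllabifying with onset maximization leaves /f/, /θ/ stranded (only a nasal (/m/, /n/, or /ŋ/) is licensed in coda position; onsets are limited to one consonant).
Each unlicensed consonant becomes the onset of a new syllable: /f/ → /fɪ/, /θ/ → /θe/.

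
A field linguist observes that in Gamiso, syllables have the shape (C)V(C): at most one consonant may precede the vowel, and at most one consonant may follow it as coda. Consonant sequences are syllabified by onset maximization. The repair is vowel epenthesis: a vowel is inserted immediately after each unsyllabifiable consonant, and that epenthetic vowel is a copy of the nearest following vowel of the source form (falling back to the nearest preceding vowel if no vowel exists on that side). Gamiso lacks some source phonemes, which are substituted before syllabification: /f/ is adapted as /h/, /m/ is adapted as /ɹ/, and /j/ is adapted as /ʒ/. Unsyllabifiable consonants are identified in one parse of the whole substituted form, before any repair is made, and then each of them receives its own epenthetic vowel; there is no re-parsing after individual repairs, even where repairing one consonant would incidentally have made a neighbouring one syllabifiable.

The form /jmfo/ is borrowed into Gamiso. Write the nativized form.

Substitution: /j/ → /ʒ/, /m/ → /ɹ/, /f/ → /h/, giving /ʒɹho/.
Syllabifying with onset maximization leaves /ʒ/, /ɹ/ stranded (at most one coda consonant is licensed; onsets are limited to one consonant).
Each unlicensed consonant becomes the onset of a new syllable: /ʒ/ → /ʒo/, /ɹ/ → /ɹo/.

ʒoɹoho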